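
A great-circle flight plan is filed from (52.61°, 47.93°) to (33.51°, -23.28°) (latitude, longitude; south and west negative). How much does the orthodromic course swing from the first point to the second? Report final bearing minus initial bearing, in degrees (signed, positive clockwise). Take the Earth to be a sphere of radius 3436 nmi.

At departure: θ₁ = atan2(sin Δλ cos φ₂, cos φ₁ sin φ₂ − sin φ₁ cos φ₂ cos Δλ) = 278.78°
At arrival: θ₂ = atan2(sin Δλ cos φ₁, −cos φ₂ sin φ₁ + sin φ₂ cos φ₁ cos Δλ) = 226.03°
Δθ = θ₂ − θ₁ = -52.7°

-52.7°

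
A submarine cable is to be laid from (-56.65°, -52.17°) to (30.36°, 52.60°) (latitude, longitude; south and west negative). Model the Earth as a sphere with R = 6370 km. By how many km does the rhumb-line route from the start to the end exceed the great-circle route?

Great circle: cos σ = sin φ₁ sin φ₂ + cos φ₁ cos φ₂ cos Δλ,  σ = 2.1450 rad → d_gc = 13663.4 km
Rhumb line: Δψ = +1.7621, q = Δφ/Δψ = 0.8618, d_rh = R√(Δφ²+q²Δλ²) = 13941.0 km
Excess = 13941.0 − 13663.4 = 277.6 ≈ 278 km

278 km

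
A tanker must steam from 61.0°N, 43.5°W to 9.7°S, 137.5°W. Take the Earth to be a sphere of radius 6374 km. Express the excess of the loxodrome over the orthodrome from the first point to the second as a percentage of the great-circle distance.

3.5%

Great circle: σ = 1.7525 rad → d_gc = Rσ = 11170.4 km
Rhumb: Δφ = -1.2339, Δλ = -1.6406, Δψ = -1.5225, q = Δφ/Δψ = 0.8105 → d_rh = R√(Δφ²+q²Δλ²) = 11562.5 km
Excess = (11562.5 − 11170.4) / 11170.4 = 392.1 / 11170.4 = 3.51% ≈ 3.5%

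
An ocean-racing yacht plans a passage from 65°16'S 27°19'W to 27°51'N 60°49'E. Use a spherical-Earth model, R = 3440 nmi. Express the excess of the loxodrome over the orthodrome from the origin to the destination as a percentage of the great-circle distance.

2.3%

Great circle: σ = 1.9957 rad → d_gc = Rσ = 6865.3 nmi
Rhumb: Δφ = +1.6252, Δλ = +1.5382, Δψ = +2.0240, q = Δφ/Δψ = 0.8030 → d_rh = R√(Δφ²+q²Δλ²) = 7022.0 nmi
Excess = (7022.0 − 6865.3) / 6865.3 = 156.7 / 6865.3 = 2.28% ≈ 2.3%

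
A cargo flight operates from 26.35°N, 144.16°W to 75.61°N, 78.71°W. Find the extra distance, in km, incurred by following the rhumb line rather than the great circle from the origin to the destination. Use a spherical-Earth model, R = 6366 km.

235 km

Great circle: cos σ = sin φ₁ sin φ₂ + cos φ₁ cos φ₂ cos Δλ,  σ = 1.0211 rad → d_gc = 6500.11 km
Rhumb line: Δψ = +1.5925, q = Δφ/Δψ = 0.5399, d_rh = R√(Δφ²+q²Δλ²) = 6735.56 km
Excess = 6735.56 − 6500.11 = 235.45 ≈ 235 km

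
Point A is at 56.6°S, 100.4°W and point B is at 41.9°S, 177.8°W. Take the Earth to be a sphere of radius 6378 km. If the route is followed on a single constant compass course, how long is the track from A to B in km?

Δψ = ln[tan(π/4+φ₂/2)/tan(π/4+φ₁/2)] = +0.3971;  Δφ = +0.2566 rad,  Δλ = -1.3509 rad
q = Δφ/Δψ = 0.6461
d = R·√(Δφ² + q²Δλ²) = 6378·0.90972 = 5802 km

5802 km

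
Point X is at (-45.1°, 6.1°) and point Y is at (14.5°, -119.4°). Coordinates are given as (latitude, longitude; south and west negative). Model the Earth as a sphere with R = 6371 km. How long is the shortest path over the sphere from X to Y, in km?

Haversine: a = sin²(Δφ/2)+cos φ₁ cos φ₂ sin²(Δλ/2) = 0.78710;  σ = 2·atan2(√a,√(1−a))
σ = 125.044° → d = Rσ = 6371·2.18242 = 13904 km

13904 km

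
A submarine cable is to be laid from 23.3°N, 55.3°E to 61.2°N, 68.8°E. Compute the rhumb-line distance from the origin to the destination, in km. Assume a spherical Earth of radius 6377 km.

Rhumb course C = atan2(Δλ, Δψ) with Δψ = ln[tan(π/4+φ₂/2)/tan(π/4+φ₁/2)] = +0.9413, Δλ = +0.2356 → C = 14.05°
d = R·|Δφ| / |cos C| = 6377·0.66148 / 0.97007 = 4348 km

4348 km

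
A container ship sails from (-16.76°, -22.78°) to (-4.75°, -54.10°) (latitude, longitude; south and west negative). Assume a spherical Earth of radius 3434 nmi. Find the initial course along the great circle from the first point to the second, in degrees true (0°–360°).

287.8°

N = sin Δλ·cos φ₂ = -0.5180;  D = cos φ₁ sin φ₂ − sin φ₁ cos φ₂ cos Δλ = +0.1662
initial course = atan2(N, D) = 287.79°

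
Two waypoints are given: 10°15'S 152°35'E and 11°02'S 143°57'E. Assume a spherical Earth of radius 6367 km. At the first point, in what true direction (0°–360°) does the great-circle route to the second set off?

N = sin Δλ·cos φ₂ = -0.1473;  D = cos φ₁ sin φ₂ − sin φ₁ cos φ₂ cos Δλ = -0.0157
initial course = atan2(N, D) = 263.94°

263.9°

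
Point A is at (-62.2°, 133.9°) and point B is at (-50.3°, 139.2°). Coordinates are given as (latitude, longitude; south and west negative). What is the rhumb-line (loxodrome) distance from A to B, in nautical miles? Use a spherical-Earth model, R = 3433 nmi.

Δψ = ln[tan(π/4+φ₂/2)/tan(π/4+φ₁/2)] = +0.3776;  Δφ = +0.2077 rad,  Δλ = +0.0925 rad
q = Δφ/Δψ = 0.5501
d = R·√(Δφ² + q²Δλ²) = 3433·0.21384 = 734 nmi

734 nmi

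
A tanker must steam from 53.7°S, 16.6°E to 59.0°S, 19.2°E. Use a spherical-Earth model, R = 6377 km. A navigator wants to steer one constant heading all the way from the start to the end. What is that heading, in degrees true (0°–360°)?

164.8°

Meridional parts: M(φ₁)=-1.1153, M(φ₂)=-1.2826 → ΔM = -0.1673;  Δλ = +0.0454 rad
tan C = Δλ / ΔM = -0.2713 → C = 164.82°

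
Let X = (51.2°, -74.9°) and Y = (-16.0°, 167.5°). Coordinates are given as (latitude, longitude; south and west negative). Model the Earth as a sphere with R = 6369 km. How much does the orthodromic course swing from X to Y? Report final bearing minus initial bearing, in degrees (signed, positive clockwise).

At departure: θ₁ = atan2(sin Δλ cos φ₂, cos φ₁ sin φ₂ − sin φ₁ cos φ₂ cos Δλ) = 281.57°
At arrival: θ₂ = atan2(sin Δλ cos φ₁, −cos φ₂ sin φ₁ + sin φ₂ cos φ₁ cos Δλ) = 219.69°
Δθ = θ₂ − θ₁ = -61.9°

-61.9°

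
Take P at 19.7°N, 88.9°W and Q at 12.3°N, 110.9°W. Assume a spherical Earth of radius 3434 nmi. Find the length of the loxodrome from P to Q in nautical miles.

Rhumb course C = atan2(Δλ, Δψ) with Δψ = ln[tan(π/4+φ₂/2)/tan(π/4+φ₁/2)] = -0.1345, Δλ = -0.3840 → C = 250.70°
d = R·|Δφ| / |cos C| = 3434·0.12915 / 0.33052 = 1342 nmi

1342 nmi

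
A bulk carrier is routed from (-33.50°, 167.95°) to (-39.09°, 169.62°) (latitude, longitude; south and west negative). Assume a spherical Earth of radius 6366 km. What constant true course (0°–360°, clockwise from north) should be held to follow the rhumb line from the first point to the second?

Meridional parts: M(φ₁)=-0.6212, M(φ₂)=-0.7423 → ΔM = -0.1211;  Δλ = +0.0291 rad
tan C = Δλ / ΔM = -0.2406 → C = 166.47°

166.5°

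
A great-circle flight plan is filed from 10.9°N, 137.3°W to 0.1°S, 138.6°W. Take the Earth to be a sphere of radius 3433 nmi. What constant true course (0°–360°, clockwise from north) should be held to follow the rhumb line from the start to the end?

186.7°

Meridional parts: M(φ₁)=+0.1914, M(φ₂)=-0.0017 → ΔM = -0.1931;  Δλ = -0.0227 rad
tan C = Δλ / ΔM = +0.1175 → C = 186.70°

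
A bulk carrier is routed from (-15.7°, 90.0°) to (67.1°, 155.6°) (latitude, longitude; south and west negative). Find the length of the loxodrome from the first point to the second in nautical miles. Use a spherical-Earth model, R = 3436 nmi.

Rhumb course C = atan2(Δλ, Δψ) with Δψ = ln[tan(π/4+φ₂/2)/tan(π/4+φ₁/2)] = +1.8743, Δλ = +1.1449 → C = 31.42°
d = R·|Δφ| / |cos C| = 3436·1.44513 / 0.85338 = 5819 nmi

5819 nmi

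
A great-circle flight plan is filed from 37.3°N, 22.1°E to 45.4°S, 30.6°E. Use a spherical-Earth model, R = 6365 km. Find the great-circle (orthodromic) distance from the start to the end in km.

Haversine: a = sin²(Δφ/2)+cos φ₁ cos φ₂ sin²(Δλ/2) = 0.43954;  σ = 2·atan2(√a,√(1−a))
σ = 83.054° → d = Rσ = 6365·1.44957 = 9227 km

9227 km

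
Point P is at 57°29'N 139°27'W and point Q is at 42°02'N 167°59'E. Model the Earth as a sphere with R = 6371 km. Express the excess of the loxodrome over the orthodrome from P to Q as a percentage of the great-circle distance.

Great circle: σ = 0.6313 rad → d_gc = Rσ = 4021.7 km
Rhumb: Δφ = -0.2697, Δλ = -0.9175, Δψ = -0.4223, q = Δφ/Δψ = 0.6385 → d_rh = R√(Δφ²+q²Δλ²) = 4108.6 km
Excess = (4108.6 − 4021.7) / 4021.7 = 86.9 / 4021.7 = 2.16% ≈ 2.2%

2.2%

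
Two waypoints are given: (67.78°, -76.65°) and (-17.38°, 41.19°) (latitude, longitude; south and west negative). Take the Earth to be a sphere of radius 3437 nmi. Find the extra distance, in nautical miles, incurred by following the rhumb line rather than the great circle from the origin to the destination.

Great circle: cos σ = sin φ₁ sin φ₂ + cos φ₁ cos φ₂ cos Δλ,  σ = 2.0320 rad → d_gc = 6984.1 nmi
Rhumb line: Δψ = -1.9358, q = Δφ/Δψ = 0.7678, d_rh = R√(Δφ²+q²Δλ²) = 7453.4 nmi
Excess = 7453.4 − 6984.1 = 469.3 ≈ 469 nmi

469 nmi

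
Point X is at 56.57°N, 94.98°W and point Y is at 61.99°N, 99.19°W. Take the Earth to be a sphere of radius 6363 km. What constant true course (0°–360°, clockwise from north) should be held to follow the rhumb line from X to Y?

338.4°

Δψ = ln[tan(π/4+φ₂/2)/tan(π/4+φ₁/2)] = +0.1856
Δλ = -0.0735 rad (taken the short way round)
course = atan2(Δλ, Δψ) = 338.41°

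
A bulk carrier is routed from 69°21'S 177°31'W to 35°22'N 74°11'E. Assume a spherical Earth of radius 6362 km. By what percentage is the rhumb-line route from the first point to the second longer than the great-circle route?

3.8%

Great circle: σ = 2.2548 rad → d_gc = Rσ = 14345.2 km
Rhumb: Δφ = +1.8277, Δλ = -1.8902, Δψ = +2.3634, q = Δφ/Δψ = 0.7733 → d_rh = R√(Δφ²+q²Δλ²) = 14888.8 km
Excess = (14888.8 − 14345.2) / 14345.2 = 543.6 / 14345.2 = 3.79% ≈ 3.8%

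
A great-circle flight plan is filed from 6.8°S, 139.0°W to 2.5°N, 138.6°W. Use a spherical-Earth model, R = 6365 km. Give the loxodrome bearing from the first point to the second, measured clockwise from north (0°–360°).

2.5°

Meridional parts: M(φ₁)=-0.1190, M(φ₂)=+0.0436 → ΔM = +0.1626;  Δλ = +0.0070 rad
tan C = Δλ / ΔM = +0.0429 → C = 2.46°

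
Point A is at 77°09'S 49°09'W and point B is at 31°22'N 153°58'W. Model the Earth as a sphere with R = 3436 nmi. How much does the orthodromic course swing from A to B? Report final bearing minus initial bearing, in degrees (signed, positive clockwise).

At departure: θ₁ = atan2(sin Δλ cos φ₂, cos φ₁ sin φ₂ − sin φ₁ cos φ₂ cos Δλ) = 263.29°
At arrival: θ₂ = atan2(sin Δλ cos φ₁, −cos φ₂ sin φ₁ + sin φ₂ cos φ₁ cos Δλ) = 345.01°
Δθ = θ₂ − θ₁ = +81.7°

+81.7°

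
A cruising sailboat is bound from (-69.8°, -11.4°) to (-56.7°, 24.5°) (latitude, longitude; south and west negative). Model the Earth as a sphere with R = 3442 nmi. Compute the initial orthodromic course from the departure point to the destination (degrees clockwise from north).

68.2°

N = sin Δλ·cos φ₂ = +0.3219;  D = cos φ₁ sin φ₂ − sin φ₁ cos φ₂ cos Δλ = +0.1288
initial course = atan2(N, D) = 68.20°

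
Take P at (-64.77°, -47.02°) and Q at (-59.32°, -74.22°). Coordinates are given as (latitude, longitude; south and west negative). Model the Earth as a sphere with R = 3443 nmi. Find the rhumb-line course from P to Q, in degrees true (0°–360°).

Meridional parts: M(φ₁)=-1.4970, M(φ₂)=-1.2935 → ΔM = +0.2035;  Δλ = -0.4747 rad
tan C = Δλ / ΔM = -2.3324 → C = 293.21°

293.2°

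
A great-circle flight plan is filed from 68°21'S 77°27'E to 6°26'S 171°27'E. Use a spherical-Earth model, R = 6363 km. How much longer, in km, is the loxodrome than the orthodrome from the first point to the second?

546 km

Great circle: cos σ = sin φ₁ sin φ₂ + cos φ₁ cos φ₂ cos Δλ,  σ = 1.4921 rad → d_gc = 9494.5 km
Rhumb line: Δψ = +1.5419, q = Δφ/Δψ = 0.7009, d_rh = R√(Δφ²+q²Δλ²) = 10040.6 km
Excess = 10040.6 − 9494.5 = 546.1 ≈ 546 km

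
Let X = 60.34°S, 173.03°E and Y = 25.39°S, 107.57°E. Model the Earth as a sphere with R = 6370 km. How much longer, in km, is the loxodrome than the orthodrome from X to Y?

Great circle: cos σ = sin φ₁ sin φ₂ + cos φ₁ cos φ₂ cos Δλ,  σ = 0.9785 rad → d_gc = 6233.0 km
Rhumb line: Δψ = +0.8705, q = Δφ/Δψ = 0.7007, d_rh = R√(Δφ²+q²Δλ²) = 6411.4 km
Excess = 6411.4 − 6233.0 = 178.4 ≈ 178 km

178 km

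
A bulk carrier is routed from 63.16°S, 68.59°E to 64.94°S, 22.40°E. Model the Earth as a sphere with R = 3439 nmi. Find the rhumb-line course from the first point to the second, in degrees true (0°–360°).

265.0°

Meridional parts: M(φ₁)=-1.4330, M(φ₂)=-1.5040 → ΔM = -0.0710;  Δλ = -0.8062 rad
tan C = Δλ / ΔM = +11.3508 → C = 264.97°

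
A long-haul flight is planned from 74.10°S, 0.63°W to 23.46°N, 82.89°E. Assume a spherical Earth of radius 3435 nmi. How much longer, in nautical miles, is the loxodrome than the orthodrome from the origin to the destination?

210 nmi

Great circle: cos σ = sin φ₁ sin φ₂ + cos φ₁ cos φ₂ cos Δλ,  σ = 1.9332 rad → d_gc = 6640.51 nmi
Rhumb line: Δψ = +2.3900, q = Δφ/Δψ = 0.7124, d_rh = R√(Δφ²+q²Δλ²) = 6850.97 nmi
Excess = 6850.97 − 6640.51 = 210.46 ≈ 210 nmi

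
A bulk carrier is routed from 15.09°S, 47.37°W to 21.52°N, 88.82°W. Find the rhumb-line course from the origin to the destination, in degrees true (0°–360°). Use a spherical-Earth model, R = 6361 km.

312.0°

Δψ = ln[tan(π/4+φ₂/2)/tan(π/4+φ₁/2)] = +0.6512
Δλ = -0.7234 rad (taken the short way round)
course = atan2(Δλ, Δψ) = 311.99°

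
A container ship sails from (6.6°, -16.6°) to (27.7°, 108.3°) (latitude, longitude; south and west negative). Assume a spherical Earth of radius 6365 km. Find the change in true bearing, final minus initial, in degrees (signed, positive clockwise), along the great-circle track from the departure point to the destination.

+59.8°

At departure: θ₁ = atan2(sin Δλ cos φ₂, cos φ₁ sin φ₂ − sin φ₁ cos φ₂ cos Δλ) = 54.39°
At arrival: θ₂ = atan2(sin Δλ cos φ₁, −cos φ₂ sin φ₁ + sin φ₂ cos φ₁ cos Δλ) = 114.19°
Δθ = θ₂ − θ₁ = +59.8°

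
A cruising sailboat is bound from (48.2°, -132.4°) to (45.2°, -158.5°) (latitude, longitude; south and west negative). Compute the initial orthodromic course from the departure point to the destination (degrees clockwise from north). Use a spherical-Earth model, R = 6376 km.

θ = atan2( sin Δλ·cos φ₂ ,  cos φ₁ sin φ₂ − sin φ₁ cos φ₂ cos Δλ )
  = atan2(-0.3100, +0.0012) = 270.23°

270.2°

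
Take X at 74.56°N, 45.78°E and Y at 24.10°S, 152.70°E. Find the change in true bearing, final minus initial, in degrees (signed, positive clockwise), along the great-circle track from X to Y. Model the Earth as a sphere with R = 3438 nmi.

+82.9°

Initial bearing θ₁ = atan2(sin Δλ cos φ₂, cos φ₁ sin φ₂ − sin φ₁ cos φ₂ cos Δλ) = 80.42°
Final bearing θ₂ = (initial bearing from the destination back to the start) + 180° = 163.29°
Δθ = θ₂ − θ₁ = +82.9°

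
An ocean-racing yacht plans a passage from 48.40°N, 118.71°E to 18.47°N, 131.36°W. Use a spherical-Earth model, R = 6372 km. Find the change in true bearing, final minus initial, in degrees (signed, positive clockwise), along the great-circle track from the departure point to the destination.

Initial bearing θ₁ = atan2(sin Δλ cos φ₂, cos φ₁ sin φ₂ − sin φ₁ cos φ₂ cos Δλ) = 63.11°
Final bearing θ₂ = (initial bearing from the destination back to the start) + 180° = 141.37°
Δθ = θ₂ − θ₁ = +78.3°

+78.3°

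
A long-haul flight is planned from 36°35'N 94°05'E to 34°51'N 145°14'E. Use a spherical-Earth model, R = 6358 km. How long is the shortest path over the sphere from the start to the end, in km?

4557 km

Haversine: a = sin²(Δφ/2)+cos φ₁ cos φ₂ sin²(Δλ/2) = 0.12303;  σ = 2·atan2(√a,√(1−a))
σ = 41.068° → d = Rσ = 6358·0.71677 = 4557 km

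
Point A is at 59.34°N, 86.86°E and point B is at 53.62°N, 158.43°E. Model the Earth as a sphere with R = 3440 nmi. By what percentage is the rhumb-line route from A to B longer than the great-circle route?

4.9%

Great circle: σ = 0.6630 rad → d_gc = Rσ = 2280.6 nmi
Rhumb: Δφ = -0.0998, Δλ = +1.2491, Δψ = -0.1812, q = Δφ/Δψ = 0.5510 → d_rh = R√(Δφ²+q²Δλ²) = 2392.2 nmi
Excess = (2392.2 − 2280.6) / 2280.6 = 111.6 / 2280.6 = 4.89% ≈ 4.9%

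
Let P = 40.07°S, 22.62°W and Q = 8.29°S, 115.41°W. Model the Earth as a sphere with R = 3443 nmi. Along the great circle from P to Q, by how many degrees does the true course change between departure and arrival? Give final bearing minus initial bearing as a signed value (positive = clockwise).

+48.2°

At departure: θ₁ = atan2(sin Δλ cos φ₂, cos φ₁ sin φ₂ − sin φ₁ cos φ₂ cos Δλ) = 261.86°
At arrival: θ₂ = atan2(sin Δλ cos φ₁, −cos φ₂ sin φ₁ + sin φ₂ cos φ₁ cos Δλ) = 310.04°
Δθ = θ₂ − θ₁ = +48.2°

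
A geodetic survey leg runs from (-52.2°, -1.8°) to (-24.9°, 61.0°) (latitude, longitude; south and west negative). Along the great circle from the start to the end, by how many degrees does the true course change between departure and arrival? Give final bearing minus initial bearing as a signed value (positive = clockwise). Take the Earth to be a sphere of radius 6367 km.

Initial bearing θ₁ = atan2(sin Δλ cos φ₂, cos φ₁ sin φ₂ − sin φ₁ cos φ₂ cos Δλ) = 85.07°
Final bearing θ₂ = (initial bearing from the destination back to the start) + 180° = 42.32°
Δθ = θ₂ − θ₁ = -42.8°

-42.8°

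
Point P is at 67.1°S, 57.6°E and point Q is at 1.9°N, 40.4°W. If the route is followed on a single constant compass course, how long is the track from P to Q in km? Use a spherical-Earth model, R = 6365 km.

11111 km

Δψ = ln[tan(π/4+φ₂/2)/tan(π/4+φ₁/2)] = +1.6300;  Δφ = +1.2043 rad,  Δλ = -1.7104 rad
q = Δφ/Δψ = 0.7388
d = R·√(Δφ² + q²Δλ²) = 6365·1.74564 = 11111 km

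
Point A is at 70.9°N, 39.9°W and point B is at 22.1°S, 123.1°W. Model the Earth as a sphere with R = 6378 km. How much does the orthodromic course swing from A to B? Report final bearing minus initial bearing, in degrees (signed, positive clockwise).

-56.1°

Initial bearing θ₁ = atan2(sin Δλ cos φ₂, cos φ₁ sin φ₂ − sin φ₁ cos φ₂ cos Δλ) = 256.15°
Final bearing θ₂ = (initial bearing from the destination back to the start) + 180° = 200.05°
Δθ = θ₂ − θ₁ = -56.1°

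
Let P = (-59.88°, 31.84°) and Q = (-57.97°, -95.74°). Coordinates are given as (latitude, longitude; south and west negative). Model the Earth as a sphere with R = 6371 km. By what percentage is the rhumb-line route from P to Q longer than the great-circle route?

Great circle: σ = 0.9631 rad → d_gc = Rσ = 6135.8 km
Rhumb: Δφ = +0.0333, Δλ = -2.2267, Δψ = +0.0646, q = Δφ/Δψ = 0.5160 → d_rh = R√(Δφ²+q²Δλ²) = 7323.2 km
Excess = (7323.2 − 6135.8) / 6135.8 = 1187.4 / 6135.8 = 19.352% ≈ 19.4%

19.4%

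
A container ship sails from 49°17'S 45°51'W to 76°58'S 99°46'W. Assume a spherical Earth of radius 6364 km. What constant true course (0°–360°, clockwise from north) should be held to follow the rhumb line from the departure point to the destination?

Meridional parts: M(φ₁)=-0.9914, M(φ₂)=-2.1695 → ΔM = -1.1782;  Δλ = -0.9410 rad
tan C = Δλ / ΔM = +0.7987 → C = 218.61°

218.6°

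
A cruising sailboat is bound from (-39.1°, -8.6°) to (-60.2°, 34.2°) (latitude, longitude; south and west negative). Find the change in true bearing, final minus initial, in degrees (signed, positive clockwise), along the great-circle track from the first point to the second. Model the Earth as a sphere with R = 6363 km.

At departure: θ₁ = atan2(sin Δλ cos φ₂, cos φ₁ sin φ₂ − sin φ₁ cos φ₂ cos Δλ) = 142.71°
At arrival: θ₂ = atan2(sin Δλ cos φ₁, −cos φ₂ sin φ₁ + sin φ₂ cos φ₁ cos Δλ) = 108.92°
Δθ = θ₂ − θ₁ = -33.8°

-33.8°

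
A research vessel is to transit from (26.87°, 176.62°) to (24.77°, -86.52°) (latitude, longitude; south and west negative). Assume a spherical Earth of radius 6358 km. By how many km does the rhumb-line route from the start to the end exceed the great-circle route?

Great circle: cos σ = sin φ₁ sin φ₂ + cos φ₁ cos φ₂ cos Δλ,  σ = 1.4780 rad → d_gc = 9397.4 km
Rhumb line: Δψ = -0.0407, q = Δφ/Δψ = 0.9001, d_rh = R√(Δφ²+q²Δλ²) = 9677.3 km
Excess = 9677.3 − 9397.4 = 279.9 ≈ 280 km

280 km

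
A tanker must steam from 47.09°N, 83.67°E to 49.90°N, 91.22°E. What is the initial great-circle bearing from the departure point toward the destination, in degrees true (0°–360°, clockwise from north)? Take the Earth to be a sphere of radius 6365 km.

θ = atan2( sin Δλ·cos φ₂ ,  cos φ₁ sin φ₂ − sin φ₁ cos φ₂ cos Δλ )
  = atan2(+0.0846, +0.0531) = 57.89°

57.9°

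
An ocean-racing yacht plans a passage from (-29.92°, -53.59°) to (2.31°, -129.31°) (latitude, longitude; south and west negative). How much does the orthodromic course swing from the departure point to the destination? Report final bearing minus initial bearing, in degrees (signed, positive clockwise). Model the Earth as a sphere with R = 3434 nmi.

+21.9°

At departure: θ₁ = atan2(sin Δλ cos φ₂, cos φ₁ sin φ₂ − sin φ₁ cos φ₂ cos Δλ) = 279.26°
At arrival: θ₂ = atan2(sin Δλ cos φ₁, −cos φ₂ sin φ₁ + sin φ₂ cos φ₁ cos Δλ) = 301.12°
Δθ = θ₂ − θ₁ = +21.9°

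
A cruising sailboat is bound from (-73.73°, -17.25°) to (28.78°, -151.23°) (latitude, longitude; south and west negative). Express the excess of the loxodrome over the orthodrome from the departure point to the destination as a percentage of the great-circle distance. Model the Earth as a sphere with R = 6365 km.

Great circle: σ = 2.2558 rad → d_gc = Rσ = 14358.2 km
Rhumb: Δφ = +1.7891, Δλ = -2.3384, Δψ = +2.4702, q = Δφ/Δψ = 0.7243 → d_rh = R√(Δφ²+q²Δλ²) = 15681.2 km
Excess = (15681.2 − 14358.2) / 14358.2 = 1323.0 / 14358.2 = 9.21% ≈ 9.2%

9.2%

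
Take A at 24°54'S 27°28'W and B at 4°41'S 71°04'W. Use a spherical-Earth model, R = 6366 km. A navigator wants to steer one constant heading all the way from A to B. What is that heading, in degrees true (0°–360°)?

Meridional parts: M(φ₁)=-0.4490, M(φ₂)=-0.0818 → ΔM = +0.3671;  Δλ = -0.7610 rad
tan C = Δλ / ΔM = -2.0728 → C = 295.75°

295.8°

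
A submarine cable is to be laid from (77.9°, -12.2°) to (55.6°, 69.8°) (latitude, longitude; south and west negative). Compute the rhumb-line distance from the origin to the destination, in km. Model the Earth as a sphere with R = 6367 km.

Rhumb course C = atan2(Δλ, Δψ) with Δψ = ln[tan(π/4+φ₂/2)/tan(π/4+φ₁/2)] = -1.0718, Δλ = +1.4312 → C = 126.83°
d = R·|Δφ| / |cos C| = 6367·0.38921 / 0.59944 = 4134 km

4134 km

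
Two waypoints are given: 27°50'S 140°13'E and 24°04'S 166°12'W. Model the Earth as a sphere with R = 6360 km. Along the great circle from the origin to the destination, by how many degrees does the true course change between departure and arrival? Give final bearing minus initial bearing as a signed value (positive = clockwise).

At departure: θ₁ = atan2(sin Δλ cos φ₂, cos φ₁ sin φ₂ − sin φ₁ cos φ₂ cos Δλ) = 98.33°
At arrival: θ₂ = atan2(sin Δλ cos φ₁, −cos φ₂ sin φ₁ + sin φ₂ cos φ₁ cos Δλ) = 73.39°
Δθ = θ₂ − θ₁ = -24.9°

-24.9°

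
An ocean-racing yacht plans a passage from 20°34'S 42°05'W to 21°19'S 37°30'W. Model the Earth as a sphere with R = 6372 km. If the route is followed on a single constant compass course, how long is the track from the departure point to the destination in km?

Δψ = ln[tan(π/4+φ₂/2)/tan(π/4+φ₁/2)] = -0.0140;  Δφ = -0.0131 rad,  Δλ = +0.0800 rad
q = Δφ/Δψ = 0.9339
d = R·√(Δφ² + q²Δλ²) = 6372·0.07585 = 483 km

483 km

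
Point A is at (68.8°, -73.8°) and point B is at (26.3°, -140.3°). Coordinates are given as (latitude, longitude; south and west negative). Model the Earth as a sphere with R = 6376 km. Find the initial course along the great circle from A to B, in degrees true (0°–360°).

N = sin Δλ·cos φ₂ = -0.8221;  D = cos φ₁ sin φ₂ − sin φ₁ cos φ₂ cos Δλ = -0.1731
initial course = atan2(N, D) = 258.11°

258.1°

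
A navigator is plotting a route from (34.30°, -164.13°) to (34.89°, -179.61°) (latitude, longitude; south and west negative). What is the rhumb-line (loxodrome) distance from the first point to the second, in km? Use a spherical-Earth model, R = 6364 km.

Δψ = ln[tan(π/4+φ₂/2)/tan(π/4+φ₁/2)] = +0.0125;  Δφ = +0.0103 rad,  Δλ = -0.2702 rad
q = Δφ/Δψ = 0.8232
d = R·√(Δφ² + q²Δλ²) = 6364·0.22264 = 1417 km

1417 km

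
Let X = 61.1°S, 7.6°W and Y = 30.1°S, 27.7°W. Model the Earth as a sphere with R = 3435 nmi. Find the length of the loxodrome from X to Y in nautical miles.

2027 nmi

Δψ = ln[tan(π/4+φ₂/2)/tan(π/4+φ₁/2)] = +0.8047;  Δφ = +0.5411 rad,  Δλ = -0.3508 rad
q = Δφ/Δψ = 0.6724
d = R·√(Δφ² + q²Δλ²) = 3435·0.59023 = 2027 nmi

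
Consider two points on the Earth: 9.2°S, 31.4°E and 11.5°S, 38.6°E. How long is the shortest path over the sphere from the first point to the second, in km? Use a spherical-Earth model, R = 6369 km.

828 km

cos σ = sin φ₁ sin φ₂ + cos φ₁ cos φ₂ cos Δλ
      = sin(-9.20°)sin(-11.50°) + cos(-9.20°)cos(-11.50°)cos(7.20°) = 0.9916
σ = 7.446° → d = Rσ = 6369·0.12996 = 828 km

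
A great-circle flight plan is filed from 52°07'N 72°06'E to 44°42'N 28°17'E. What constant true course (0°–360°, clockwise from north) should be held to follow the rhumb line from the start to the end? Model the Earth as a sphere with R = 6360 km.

Meridional parts: M(φ₁)=+1.0695, M(φ₂)=+0.8740 → ΔM = -0.1955;  Δλ = -0.7647 rad
tan C = Δλ / ΔM = +3.9120 → C = 255.66°

255.7°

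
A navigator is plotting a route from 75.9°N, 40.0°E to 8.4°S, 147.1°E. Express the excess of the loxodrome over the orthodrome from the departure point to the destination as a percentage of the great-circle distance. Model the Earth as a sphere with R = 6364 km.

7.4%

Great circle: σ = 1.7850 rad → d_gc = Rσ = 11359.6 km
Rhumb: Δφ = -1.4713, Δλ = +1.8692, Δψ = -2.2373, q = Δφ/Δψ = 0.6576 → d_rh = R√(Δφ²+q²Δλ²) = 12201.5 km
Excess = (12201.5 − 11359.6) / 11359.6 = 841.9 / 11359.6 = 7.41% ≈ 7.4%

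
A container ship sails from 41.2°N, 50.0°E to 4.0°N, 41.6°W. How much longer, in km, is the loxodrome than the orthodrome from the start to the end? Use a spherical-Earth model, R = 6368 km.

218 km

Great circle: cos σ = sin φ₁ sin φ₂ + cos φ₁ cos φ₂ cos Δλ,  σ = 1.5458 rad → d_gc = 9843.68 km
Rhumb line: Δψ = -0.7206, q = Δφ/Δψ = 0.9010, d_rh = R√(Δφ²+q²Δλ²) = 10061.24 km
Excess = 10061.24 − 9843.68 = 217.56 ≈ 218 km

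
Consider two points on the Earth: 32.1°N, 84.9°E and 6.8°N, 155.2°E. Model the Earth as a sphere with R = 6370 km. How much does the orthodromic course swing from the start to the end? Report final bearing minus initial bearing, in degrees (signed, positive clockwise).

At departure: θ₁ = atan2(sin Δλ cos φ₂, cos φ₁ sin φ₂ − sin φ₁ cos φ₂ cos Δλ) = 94.74°
At arrival: θ₂ = atan2(sin Δλ cos φ₁, −cos φ₂ sin φ₁ + sin φ₂ cos φ₁ cos Δλ) = 121.77°
Δθ = θ₂ − θ₁ = +27.0°

+27.0°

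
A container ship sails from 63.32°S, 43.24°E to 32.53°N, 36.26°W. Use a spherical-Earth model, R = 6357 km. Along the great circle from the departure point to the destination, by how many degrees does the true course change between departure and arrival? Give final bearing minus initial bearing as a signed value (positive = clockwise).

Initial bearing θ₁ = atan2(sin Δλ cos φ₂, cos φ₁ sin φ₂ − sin φ₁ cos φ₂ cos Δλ) = 294.55°
Final bearing θ₂ = (initial bearing from the destination back to the start) + 180° = 331.03°
Δθ = θ₂ − θ₁ = +36.5°

+36.5°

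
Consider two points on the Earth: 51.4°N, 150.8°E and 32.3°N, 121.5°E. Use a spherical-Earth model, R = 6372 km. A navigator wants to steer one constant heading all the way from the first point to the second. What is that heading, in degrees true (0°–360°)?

228.5°

Δψ = ln[tan(π/4+φ₂/2)/tan(π/4+φ₁/2)] = -0.4530
Δλ = -0.5114 rad (taken the short way round)
course = atan2(Δλ, Δψ) = 228.46°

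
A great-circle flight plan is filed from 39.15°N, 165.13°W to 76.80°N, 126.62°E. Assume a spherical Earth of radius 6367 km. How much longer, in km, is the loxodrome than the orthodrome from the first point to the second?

234 km

Great circle: cos σ = sin φ₁ sin φ₂ + cos φ₁ cos φ₂ cos Δλ,  σ = 0.8226 rad → d_gc = 5237.7 km
Rhumb line: Δψ = +1.4131, q = Δφ/Δψ = 0.4650, d_rh = R√(Δφ²+q²Δλ²) = 5472.1 km
Excess = 5472.1 − 5237.7 = 234.4 ≈ 234 km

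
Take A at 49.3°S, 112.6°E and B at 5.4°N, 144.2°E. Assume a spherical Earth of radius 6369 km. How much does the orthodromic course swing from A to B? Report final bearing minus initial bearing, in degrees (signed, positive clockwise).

At departure: θ₁ = atan2(sin Δλ cos φ₂, cos φ₁ sin φ₂ − sin φ₁ cos φ₂ cos Δλ) = 36.53°
At arrival: θ₂ = atan2(sin Δλ cos φ₁, −cos φ₂ sin φ₁ + sin φ₂ cos φ₁ cos Δλ) = 22.95°
Δθ = θ₂ − θ₁ = -13.6°

-13.6°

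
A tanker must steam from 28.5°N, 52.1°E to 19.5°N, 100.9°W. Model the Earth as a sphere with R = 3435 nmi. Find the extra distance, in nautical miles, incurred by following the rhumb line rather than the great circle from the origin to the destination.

869 nmi

Great circle: cos σ = sin φ₁ sin φ₂ + cos φ₁ cos φ₂ cos Δλ,  σ = 2.1881 rad → d_gc = 7516.1 nmi
Rhumb line: Δψ = -0.1722, q = Δφ/Δψ = 0.9122, d_rh = R√(Δφ²+q²Δλ²) = 8385.0 nmi
Excess = 8385.0 − 7516.1 = 868.9 ≈ 869 nmi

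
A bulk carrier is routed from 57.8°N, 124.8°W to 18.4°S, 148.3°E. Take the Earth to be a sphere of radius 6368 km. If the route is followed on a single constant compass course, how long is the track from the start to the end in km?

11778 km

Rhumb course C = atan2(Δλ, Δψ) with Δψ = ln[tan(π/4+φ₂/2)/tan(π/4+φ₁/2)] = -1.5694, Δλ = -1.5167 → C = 224.02°
d = R·|Δφ| / |cos C| = 6368·1.32994 / 0.71908 = 11778 km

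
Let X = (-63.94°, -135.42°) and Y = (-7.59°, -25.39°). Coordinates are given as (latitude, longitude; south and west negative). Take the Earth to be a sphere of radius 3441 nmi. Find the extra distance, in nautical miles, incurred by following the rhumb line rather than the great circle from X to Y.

432 nmi

Great circle: cos σ = sin φ₁ sin φ₂ + cos φ₁ cos φ₂ cos Δλ,  σ = 1.6013 rad → d_gc = 5510.1 nmi
Rhumb line: Δψ = +1.3307, q = Δφ/Δψ = 0.7391, d_rh = R√(Δφ²+q²Δλ²) = 5941.9 nmi
Excess = 5941.9 − 5510.1 = 431.8 ≈ 432 nmi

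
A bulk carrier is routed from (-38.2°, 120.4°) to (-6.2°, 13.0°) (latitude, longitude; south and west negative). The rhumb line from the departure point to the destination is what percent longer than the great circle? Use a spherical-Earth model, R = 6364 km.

3.2%

Great circle: σ = 1.7384 rad → d_gc = Rσ = 11063.3 km
Rhumb: Δφ = +0.5585, Δλ = -1.8745, Δψ = +0.6140, q = Δφ/Δψ = 0.9096 → d_rh = R√(Δφ²+q²Δλ²) = 11418.3 km
Excess = (11418.3 − 11063.3) / 11063.3 = 355.0 / 11063.3 = 3.21% ≈ 3.2%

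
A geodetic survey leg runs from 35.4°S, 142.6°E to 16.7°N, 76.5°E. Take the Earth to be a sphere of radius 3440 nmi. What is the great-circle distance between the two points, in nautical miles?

Haversine: a = sin²(Δφ/2)+cos φ₁ cos φ₂ sin²(Δλ/2) = 0.42507;  σ = 2·atan2(√a,√(1−a))
σ = 81.382° → d = Rσ = 3440·1.42038 = 4886 nmi

4886 nmi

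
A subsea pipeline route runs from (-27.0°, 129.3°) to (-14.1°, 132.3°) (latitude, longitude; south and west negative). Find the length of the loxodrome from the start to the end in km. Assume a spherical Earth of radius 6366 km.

Δψ = ln[tan(π/4+φ₂/2)/tan(π/4+φ₁/2)] = +0.2411;  Δφ = +0.2251 rad,  Δλ = +0.0524 rad
q = Δφ/Δψ = 0.9338
d = R·√(Δφ² + q²Δλ²) = 6366·0.23040 = 1467 km

1467 km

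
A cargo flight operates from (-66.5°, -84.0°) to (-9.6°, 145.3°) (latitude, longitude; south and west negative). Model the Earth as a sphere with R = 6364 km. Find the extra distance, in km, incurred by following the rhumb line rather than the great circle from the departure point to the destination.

Great circle: cos σ = sin φ₁ sin φ₂ + cos φ₁ cos φ₂ cos Δλ,  σ = 1.6744 rad → d_gc = 10656.1 km
Rhumb line: Δψ = +1.4019, q = Δφ/Δψ = 0.7084, d_rh = R√(Δφ²+q²Δλ²) = 12070.8 km
Excess = 12070.8 − 10656.1 = 1414.7 ≈ 1415 km

1415 km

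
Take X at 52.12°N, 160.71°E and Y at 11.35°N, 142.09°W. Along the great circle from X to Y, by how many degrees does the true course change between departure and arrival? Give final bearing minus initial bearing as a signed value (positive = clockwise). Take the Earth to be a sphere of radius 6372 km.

At departure: θ₁ = atan2(sin Δλ cos φ₂, cos φ₁ sin φ₂ − sin φ₁ cos φ₂ cos Δλ) = 109.90°
At arrival: θ₂ = atan2(sin Δλ cos φ₁, −cos φ₂ sin φ₁ + sin φ₂ cos φ₁ cos Δλ) = 143.92°
Δθ = θ₂ − θ₁ = +34.0°

+34.0°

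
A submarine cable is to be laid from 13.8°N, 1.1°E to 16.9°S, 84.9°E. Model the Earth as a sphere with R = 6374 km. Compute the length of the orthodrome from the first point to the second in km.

9815 km

Haversine: a = sin²(Δφ/2)+cos φ₁ cos φ₂ sin²(Δλ/2) = 0.48449;  σ = 2·atan2(√a,√(1−a))
σ = 88.223° → d = Rσ = 6374·1.53978 = 9815 km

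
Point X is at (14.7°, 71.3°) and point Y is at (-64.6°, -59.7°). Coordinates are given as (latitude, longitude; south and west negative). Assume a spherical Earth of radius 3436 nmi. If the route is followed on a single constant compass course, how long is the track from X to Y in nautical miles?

Rhumb course C = atan2(Δλ, Δψ) with Δψ = ln[tan(π/4+φ₂/2)/tan(π/4+φ₁/2)] = -1.7495, Δλ = -2.2864 → C = 232.58°
d = R·|Δφ| / |cos C| = 3436·1.38405 / 0.60769 = 7826 nmi

7826 nmi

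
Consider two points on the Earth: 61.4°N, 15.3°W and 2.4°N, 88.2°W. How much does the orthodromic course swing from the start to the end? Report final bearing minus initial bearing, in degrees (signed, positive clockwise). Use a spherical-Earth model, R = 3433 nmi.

-48.3°

Initial bearing θ₁ = atan2(sin Δλ cos φ₂, cos φ₁ sin φ₂ − sin φ₁ cos φ₂ cos Δλ) = 256.01°
Final bearing θ₂ = (initial bearing from the destination back to the start) + 180° = 207.70°
Δθ = θ₂ − θ₁ = -48.3°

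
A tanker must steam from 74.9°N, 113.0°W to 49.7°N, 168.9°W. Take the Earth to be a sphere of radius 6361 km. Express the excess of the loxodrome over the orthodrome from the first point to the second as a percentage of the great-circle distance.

Great circle: σ = 0.5903 rad → d_gc = Rσ = 3754.6 km
Rhumb: Δφ = -0.4398, Δλ = -0.9756, Δψ = -1.0183, q = Δφ/Δψ = 0.4319 → d_rh = R√(Δφ²+q²Δλ²) = 3874.6 km
Excess = (3874.6 − 3754.6) / 3754.6 = 120.0 / 3754.6 = 3.20% ≈ 3.2%

3.2%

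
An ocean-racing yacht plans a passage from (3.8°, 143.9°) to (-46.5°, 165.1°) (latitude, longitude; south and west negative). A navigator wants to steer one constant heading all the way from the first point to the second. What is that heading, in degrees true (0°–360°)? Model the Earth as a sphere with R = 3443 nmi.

Δψ = ln[tan(π/4+φ₂/2)/tan(π/4+φ₁/2)] = -0.9853
Δλ = +0.3700 rad (taken the short way round)
course = atan2(Δλ, Δψ) = 159.42°

159.4°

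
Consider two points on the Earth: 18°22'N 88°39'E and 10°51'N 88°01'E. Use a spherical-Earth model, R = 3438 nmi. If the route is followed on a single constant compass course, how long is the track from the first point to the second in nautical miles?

453 nmi

Δψ = ln[tan(π/4+φ₂/2)/tan(π/4+φ₁/2)] = -0.1357;  Δφ = -0.1312 rad,  Δλ = -0.0111 rad
q = Δφ/Δψ = 0.9669
d = R·√(Δφ² + q²Δλ²) = 3438·0.13163 = 453 nmi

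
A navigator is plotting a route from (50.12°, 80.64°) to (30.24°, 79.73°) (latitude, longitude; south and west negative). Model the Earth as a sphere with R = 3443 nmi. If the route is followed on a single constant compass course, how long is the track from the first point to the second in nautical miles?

1195 nmi

Rhumb course C = atan2(Δλ, Δψ) with Δψ = ln[tan(π/4+φ₂/2)/tan(π/4+φ₁/2)] = -0.4598, Δλ = -0.0159 → C = 181.98°
d = R·|Δφ| / |cos C| = 3443·0.34697 / 0.99940 = 1195 nmi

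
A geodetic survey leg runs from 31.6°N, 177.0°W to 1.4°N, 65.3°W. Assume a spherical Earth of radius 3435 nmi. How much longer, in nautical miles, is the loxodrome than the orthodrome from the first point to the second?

Great circle: cos σ = sin φ₁ sin φ₂ + cos φ₁ cos φ₂ cos Δλ,  σ = 1.8776 rad → d_gc = 6449.6 nmi
Rhumb line: Δψ = -0.5574, q = Δφ/Δψ = 0.9457, d_rh = R√(Δφ²+q²Δλ²) = 6586.4 nmi
Excess = 6586.4 − 6449.6 = 136.8 ≈ 137 nmi

137 nmi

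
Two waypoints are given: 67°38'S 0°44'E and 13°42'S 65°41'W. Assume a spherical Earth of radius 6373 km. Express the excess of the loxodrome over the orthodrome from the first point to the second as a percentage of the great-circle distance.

Great circle: σ = 1.1951 rad → d_gc = Rσ = 7616.3 km
Rhumb: Δφ = +0.9413, Δλ = -1.1592, Δψ = +1.3796, q = Δφ/Δψ = 0.6823 → d_rh = R√(Δφ²+q²Δλ²) = 7835.6 km
Excess = (7835.6 − 7616.3) / 7616.3 = 219.3 / 7616.3 = 2.88% ≈ 2.9%

2.9%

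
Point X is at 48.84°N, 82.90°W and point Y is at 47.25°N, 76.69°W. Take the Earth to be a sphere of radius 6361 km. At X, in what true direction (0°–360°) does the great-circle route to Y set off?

θ = atan2( sin Δλ·cos φ₂ ,  cos φ₁ sin φ₂ − sin φ₁ cos φ₂ cos Δλ )
  = atan2(+0.0734, -0.0247) = 108.63°

108.6°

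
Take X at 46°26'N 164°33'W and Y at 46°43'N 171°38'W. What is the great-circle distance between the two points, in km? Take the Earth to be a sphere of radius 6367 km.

542 km

cos σ = sin φ₁ sin φ₂ + cos φ₁ cos φ₂ cos Δλ
      = sin(46.43°)sin(46.72°) + cos(46.43°)cos(46.72°)cos(-7.08°) = 0.9964
σ = 4.876° → d = Rσ = 6367·0.08510 = 542 km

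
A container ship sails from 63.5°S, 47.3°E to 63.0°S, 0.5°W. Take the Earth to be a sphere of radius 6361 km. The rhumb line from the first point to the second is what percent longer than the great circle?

Great circle: σ = 0.3668 rad → d_gc = Rσ = 2333.5 km
Rhumb: Δφ = +0.0087, Δλ = -0.8343, Δψ = +0.0194, q = Δφ/Δψ = 0.4501 → d_rh = R√(Δφ²+q²Δλ²) = 2389.1 km
Excess = (2389.1 − 2333.5) / 2333.5 = 55.6 / 2333.5 = 2.38% ≈ 2.4%

2.4%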